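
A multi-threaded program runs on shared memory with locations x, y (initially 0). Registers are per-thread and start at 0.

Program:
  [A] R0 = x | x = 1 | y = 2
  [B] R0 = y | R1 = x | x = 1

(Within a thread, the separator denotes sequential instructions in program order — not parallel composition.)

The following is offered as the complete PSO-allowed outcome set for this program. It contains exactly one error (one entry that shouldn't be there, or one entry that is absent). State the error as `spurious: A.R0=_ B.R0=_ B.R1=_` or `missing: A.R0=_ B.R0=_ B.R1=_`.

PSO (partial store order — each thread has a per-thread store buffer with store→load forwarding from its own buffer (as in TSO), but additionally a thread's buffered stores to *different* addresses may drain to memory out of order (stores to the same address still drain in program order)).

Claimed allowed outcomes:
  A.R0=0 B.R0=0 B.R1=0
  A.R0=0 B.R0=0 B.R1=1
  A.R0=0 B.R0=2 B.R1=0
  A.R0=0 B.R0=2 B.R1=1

outcome vector order: (A.R0,B.R0,B.R1)
[PSO] allowed = {(0,0,0), (0,0,1), (0,2,0), (0,2,1), (1,0,0)}
PSO∖claimed = {(1,0,0)}

missing: A.R0=1 B.R0=0 B.R1=0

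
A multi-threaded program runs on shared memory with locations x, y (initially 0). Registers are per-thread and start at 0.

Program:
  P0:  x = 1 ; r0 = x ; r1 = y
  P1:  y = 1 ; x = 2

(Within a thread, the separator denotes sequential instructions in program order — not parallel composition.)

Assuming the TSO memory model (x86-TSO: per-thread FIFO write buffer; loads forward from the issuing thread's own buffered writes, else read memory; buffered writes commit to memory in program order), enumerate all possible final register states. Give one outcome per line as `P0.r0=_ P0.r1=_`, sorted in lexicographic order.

outcome vector order: (P0.r0,P0.r1)
|TSO outcomes| = 3

P0.r0=1 P0.r1=0
P0.r0=1 P0.r1=1
P0.r0=2 P0.r1=1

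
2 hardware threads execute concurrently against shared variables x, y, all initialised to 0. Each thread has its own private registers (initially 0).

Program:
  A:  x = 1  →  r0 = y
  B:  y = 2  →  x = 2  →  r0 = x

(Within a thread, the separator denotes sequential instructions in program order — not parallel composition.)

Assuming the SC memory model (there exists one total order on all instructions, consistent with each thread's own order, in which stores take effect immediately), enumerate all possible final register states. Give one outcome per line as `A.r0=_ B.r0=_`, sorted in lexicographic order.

A.r0=0 B.r0=2
A.r0=2 B.r0=1
A.r0=2 B.r0=2

outcome vector order: (A.r0,B.r0)
|SC outcomes| = 3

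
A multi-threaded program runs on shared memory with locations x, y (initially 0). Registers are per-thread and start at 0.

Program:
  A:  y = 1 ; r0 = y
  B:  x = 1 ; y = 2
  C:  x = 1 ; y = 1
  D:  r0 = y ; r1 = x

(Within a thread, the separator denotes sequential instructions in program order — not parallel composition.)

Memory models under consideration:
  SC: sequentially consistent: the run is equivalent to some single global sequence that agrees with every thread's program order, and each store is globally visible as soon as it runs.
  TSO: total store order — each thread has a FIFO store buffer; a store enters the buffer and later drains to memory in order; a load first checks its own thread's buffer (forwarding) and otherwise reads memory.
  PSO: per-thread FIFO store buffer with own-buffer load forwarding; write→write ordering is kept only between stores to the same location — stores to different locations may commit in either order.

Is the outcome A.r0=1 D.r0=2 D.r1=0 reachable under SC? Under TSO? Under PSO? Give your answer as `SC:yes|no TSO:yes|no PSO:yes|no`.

outcome vector order: (A.r0,D.r0,D.r1)
under SC → <1 0 0> <1 0 1> <1 1 0> <1 1 1> <1 2 1> <2 0 0> <2 0 1> <2 1 0> <2 1 1> <2 2 1>
under TSO → <1 0 0> <1 0 1> <1 1 0> <1 1 1> <1 2 1> <2 0 0> <2 0 1> <2 1 0> <2 1 1> <2 2 1>
under PSO → <1 0 0> <1 0 1> <1 1 0> <1 1 1> <1 2 0> <1 2 1> <2 0 0> <2 0 1> <2 1 0> <2 1 1> <2 2 0> <2 2 1>
target <1 2 0> ∈ {PSO}

SC:no TSO:no PSO:yes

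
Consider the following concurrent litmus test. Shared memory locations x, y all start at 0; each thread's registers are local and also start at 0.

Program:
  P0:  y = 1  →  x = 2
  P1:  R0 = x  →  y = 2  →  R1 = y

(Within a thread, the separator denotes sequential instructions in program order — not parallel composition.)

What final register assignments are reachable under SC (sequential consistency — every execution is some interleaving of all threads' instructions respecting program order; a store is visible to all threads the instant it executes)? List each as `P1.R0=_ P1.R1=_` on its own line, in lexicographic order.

outcome vector order: (P1.R0,P1.R1)
|SC outcomes| = 3

P1.R0=0 P1.R1=1
P1.R0=0 P1.R1=2
P1.R0=2 P1.R1=2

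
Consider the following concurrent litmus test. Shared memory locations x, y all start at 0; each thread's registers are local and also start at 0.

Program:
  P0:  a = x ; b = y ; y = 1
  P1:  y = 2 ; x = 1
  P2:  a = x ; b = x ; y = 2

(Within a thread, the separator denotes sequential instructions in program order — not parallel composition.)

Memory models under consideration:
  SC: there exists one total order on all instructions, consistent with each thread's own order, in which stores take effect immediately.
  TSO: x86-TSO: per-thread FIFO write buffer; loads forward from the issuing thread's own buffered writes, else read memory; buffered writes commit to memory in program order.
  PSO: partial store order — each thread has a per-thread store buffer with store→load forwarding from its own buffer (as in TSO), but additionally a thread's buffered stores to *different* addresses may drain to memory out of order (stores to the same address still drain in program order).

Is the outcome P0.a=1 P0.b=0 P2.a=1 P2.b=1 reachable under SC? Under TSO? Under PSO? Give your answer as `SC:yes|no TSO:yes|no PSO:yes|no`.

SC:no TSO:no PSO:yes

outcome vector order: (P0.a,P0.b,P2.a,P2.b)
under SC → 0/0/0/0, 0/0/0/1, 0/0/1/1, 0/2/0/0, 0/2/0/1, 0/2/1/1, 1/2/0/0, 1/2/0/1, 1/2/1/1
under TSO → 0/0/0/0, 0/0/0/1, 0/0/1/1, 0/2/0/0, 0/2/0/1, 0/2/1/1, 1/2/0/0, 1/2/0/1, 1/2/1/1
under PSO → 0/0/0/0, 0/0/0/1, 0/0/1/1, 0/2/0/0, 0/2/0/1, 0/2/1/1, 1/0/0/0, 1/0/0/1, 1/0/1/1, 1/2/0/0, 1/2/0/1, 1/2/1/1
target 1/0/1/1 ∈ {PSO}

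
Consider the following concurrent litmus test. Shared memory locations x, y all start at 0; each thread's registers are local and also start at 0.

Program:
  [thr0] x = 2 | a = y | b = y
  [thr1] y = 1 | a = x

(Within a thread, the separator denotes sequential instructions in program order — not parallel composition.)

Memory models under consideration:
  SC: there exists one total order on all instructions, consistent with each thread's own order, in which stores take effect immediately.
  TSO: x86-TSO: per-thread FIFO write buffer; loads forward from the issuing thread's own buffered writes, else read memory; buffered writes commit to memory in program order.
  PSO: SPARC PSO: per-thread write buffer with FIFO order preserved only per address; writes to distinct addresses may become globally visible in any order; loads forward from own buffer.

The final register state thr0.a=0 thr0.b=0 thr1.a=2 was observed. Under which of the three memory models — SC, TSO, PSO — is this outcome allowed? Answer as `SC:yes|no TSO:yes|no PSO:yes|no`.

outcome vector order: (thr0.a,thr0.b,thr1.a)
under SC → 002; 012; 110; 112
under TSO → 000; 002; 010; 012; 110; 112
under PSO → 000; 002; 010; 012; 110; 112
target 002 ∈ {SC,TSO,PSO}

SC:yes TSO:yes PSO:yes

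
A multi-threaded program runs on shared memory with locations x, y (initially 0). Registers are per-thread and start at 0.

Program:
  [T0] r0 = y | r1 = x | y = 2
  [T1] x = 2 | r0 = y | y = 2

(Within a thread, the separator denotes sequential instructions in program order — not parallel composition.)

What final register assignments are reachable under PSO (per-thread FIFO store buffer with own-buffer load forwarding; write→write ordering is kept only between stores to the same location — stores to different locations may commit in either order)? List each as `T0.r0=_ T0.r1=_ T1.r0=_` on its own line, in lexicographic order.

T0.r0=0 T0.r1=0 T1.r0=0
T0.r0=0 T0.r1=0 T1.r0=2
T0.r0=0 T0.r1=2 T1.r0=0
T0.r0=0 T0.r1=2 T1.r0=2
T0.r0=2 T0.r1=0 T1.r0=0
T0.r0=2 T0.r1=2 T1.r0=0

outcome vector order: (T0.r0,T0.r1,T1.r0)
|PSO outcomes| = 6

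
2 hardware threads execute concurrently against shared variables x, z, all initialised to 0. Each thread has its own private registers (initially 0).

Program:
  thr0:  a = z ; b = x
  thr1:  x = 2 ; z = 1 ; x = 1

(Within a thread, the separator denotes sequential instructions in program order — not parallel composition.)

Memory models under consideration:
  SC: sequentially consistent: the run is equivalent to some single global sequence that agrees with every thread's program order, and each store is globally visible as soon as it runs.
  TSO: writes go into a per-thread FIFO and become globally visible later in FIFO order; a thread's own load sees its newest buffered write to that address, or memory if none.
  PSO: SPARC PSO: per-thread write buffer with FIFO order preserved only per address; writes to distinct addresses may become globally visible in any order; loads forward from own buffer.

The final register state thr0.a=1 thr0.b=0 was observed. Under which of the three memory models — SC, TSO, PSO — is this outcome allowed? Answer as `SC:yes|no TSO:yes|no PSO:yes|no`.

SC:no TSO:no PSO:yes

outcome vector order: (thr0.a,thr0.b)
SC: 5 outcomes — {00; 01; 02; 11; 12}
TSO: 5 outcomes — {00; 01; 02; 11; 12}
PSO: 6 outcomes — {00; 01; 02; 10; 11; 12}
target 10 ∈ {PSO}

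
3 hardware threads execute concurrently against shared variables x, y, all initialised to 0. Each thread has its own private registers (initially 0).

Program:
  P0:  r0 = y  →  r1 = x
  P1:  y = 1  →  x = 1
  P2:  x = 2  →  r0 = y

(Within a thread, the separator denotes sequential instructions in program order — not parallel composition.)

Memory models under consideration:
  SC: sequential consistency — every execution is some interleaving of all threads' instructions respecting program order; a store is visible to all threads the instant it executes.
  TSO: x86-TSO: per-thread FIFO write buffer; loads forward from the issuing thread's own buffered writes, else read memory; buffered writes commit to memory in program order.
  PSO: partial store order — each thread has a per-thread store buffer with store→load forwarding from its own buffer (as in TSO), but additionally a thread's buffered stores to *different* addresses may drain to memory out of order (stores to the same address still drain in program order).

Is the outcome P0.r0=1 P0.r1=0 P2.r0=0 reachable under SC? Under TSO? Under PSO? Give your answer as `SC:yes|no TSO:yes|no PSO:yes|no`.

outcome vector order: (P0.r0,P0.r1,P2.r0)
SC (11): <0 0 0>, <0 0 1>, <0 1 0>, <0 1 1>, <0 2 0>, <0 2 1>, <1 0 1>, <1 1 0>, <1 1 1>, <1 2 0>, <1 2 1>
TSO (12): <0 0 0>, <0 0 1>, <0 1 0>, <0 1 1>, <0 2 0>, <0 2 1>, <1 0 0>, <1 0 1>, <1 1 0>, <1 1 1>, <1 2 0>, <1 2 1>
PSO (12): <0 0 0>, <0 0 1>, <0 1 0>, <0 1 1>, <0 2 0>, <0 2 1>, <1 0 0>, <1 0 1>, <1 1 0>, <1 1 1>, <1 2 0>, <1 2 1>
target <1 0 0> ∈ {TSO,PSO}

SC:no TSO:yes PSO:yes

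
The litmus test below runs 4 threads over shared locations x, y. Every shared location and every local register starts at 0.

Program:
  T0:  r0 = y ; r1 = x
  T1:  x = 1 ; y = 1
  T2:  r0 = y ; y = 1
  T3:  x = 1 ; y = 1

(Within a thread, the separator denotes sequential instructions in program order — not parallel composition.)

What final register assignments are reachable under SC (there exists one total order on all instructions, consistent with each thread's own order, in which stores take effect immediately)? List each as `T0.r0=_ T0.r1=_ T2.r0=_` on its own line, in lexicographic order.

outcome vector order: (T0.r0,T0.r1,T2.r0)
|SC outcomes| = 7

T0.r0=0 T0.r1=0 T2.r0=0
T0.r0=0 T0.r1=0 T2.r0=1
T0.r0=0 T0.r1=1 T2.r0=0
T0.r0=0 T0.r1=1 T2.r0=1
T0.r0=1 T0.r1=0 T2.r0=0
T0.r0=1 T0.r1=1 T2.r0=0
T0.r0=1 T0.r1=1 T2.r0=1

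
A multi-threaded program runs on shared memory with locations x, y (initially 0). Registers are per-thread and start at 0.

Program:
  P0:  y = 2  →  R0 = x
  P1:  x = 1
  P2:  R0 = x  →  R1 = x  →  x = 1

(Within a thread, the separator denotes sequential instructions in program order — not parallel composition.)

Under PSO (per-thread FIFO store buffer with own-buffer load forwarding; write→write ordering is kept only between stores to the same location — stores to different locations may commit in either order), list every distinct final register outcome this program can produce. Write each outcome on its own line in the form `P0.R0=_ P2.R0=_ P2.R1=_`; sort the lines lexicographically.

outcome vector order: (P0.R0,P2.R0,P2.R1)
|PSO outcomes| = 6

P0.R0=0 P2.R0=0 P2.R1=0
P0.R0=0 P2.R0=0 P2.R1=1
P0.R0=0 P2.R0=1 P2.R1=1
P0.R0=1 P2.R0=0 P2.R1=0
P0.R0=1 P2.R0=0 P2.R1=1
P0.R0=1 P2.R0=1 P2.R1=1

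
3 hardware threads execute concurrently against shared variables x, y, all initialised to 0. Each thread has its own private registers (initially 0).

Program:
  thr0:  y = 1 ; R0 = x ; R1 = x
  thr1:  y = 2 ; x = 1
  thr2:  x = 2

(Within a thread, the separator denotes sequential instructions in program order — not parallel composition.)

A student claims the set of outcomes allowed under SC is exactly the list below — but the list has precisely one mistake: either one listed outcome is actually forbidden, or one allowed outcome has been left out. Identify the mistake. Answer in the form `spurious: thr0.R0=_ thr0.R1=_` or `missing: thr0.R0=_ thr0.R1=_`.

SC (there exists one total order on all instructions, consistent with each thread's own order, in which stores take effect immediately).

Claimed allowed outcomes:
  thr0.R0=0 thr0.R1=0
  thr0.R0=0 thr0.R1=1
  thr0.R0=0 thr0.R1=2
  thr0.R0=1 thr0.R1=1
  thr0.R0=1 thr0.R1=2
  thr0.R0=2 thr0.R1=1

outcome vector order: (thr0.R0,thr0.R1)
SC: 7 outcomes — {(0,0); (0,1); (0,2); (1,1); (1,2); (2,1); (2,2)}
SC∖claimed = {(2,2)}

missing: thr0.R0=2 thr0.R1=2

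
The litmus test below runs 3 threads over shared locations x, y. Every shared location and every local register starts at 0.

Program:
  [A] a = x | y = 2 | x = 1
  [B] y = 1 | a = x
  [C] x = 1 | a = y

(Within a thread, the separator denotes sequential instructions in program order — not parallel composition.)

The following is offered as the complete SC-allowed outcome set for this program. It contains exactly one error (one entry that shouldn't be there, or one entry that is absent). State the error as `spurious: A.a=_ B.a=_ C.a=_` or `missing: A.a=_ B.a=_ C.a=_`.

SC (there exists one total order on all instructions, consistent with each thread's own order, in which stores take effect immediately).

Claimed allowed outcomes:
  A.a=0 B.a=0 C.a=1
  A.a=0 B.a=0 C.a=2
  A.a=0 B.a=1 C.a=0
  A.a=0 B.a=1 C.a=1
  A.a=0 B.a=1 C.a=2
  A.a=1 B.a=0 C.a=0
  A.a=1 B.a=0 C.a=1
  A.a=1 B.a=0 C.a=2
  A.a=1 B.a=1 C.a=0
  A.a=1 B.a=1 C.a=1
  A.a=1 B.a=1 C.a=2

spurious: A.a=1 B.a=0 C.a=0

outcome vector order: (A.a,B.a,C.a)
SC (10): (0,0,1) (0,0,2) (0,1,0) (0,1,1) (0,1,2) (1,0,1) (1,0,2) (1,1,0) (1,1,1) (1,1,2)
claimed∖SC = {(1,0,0)}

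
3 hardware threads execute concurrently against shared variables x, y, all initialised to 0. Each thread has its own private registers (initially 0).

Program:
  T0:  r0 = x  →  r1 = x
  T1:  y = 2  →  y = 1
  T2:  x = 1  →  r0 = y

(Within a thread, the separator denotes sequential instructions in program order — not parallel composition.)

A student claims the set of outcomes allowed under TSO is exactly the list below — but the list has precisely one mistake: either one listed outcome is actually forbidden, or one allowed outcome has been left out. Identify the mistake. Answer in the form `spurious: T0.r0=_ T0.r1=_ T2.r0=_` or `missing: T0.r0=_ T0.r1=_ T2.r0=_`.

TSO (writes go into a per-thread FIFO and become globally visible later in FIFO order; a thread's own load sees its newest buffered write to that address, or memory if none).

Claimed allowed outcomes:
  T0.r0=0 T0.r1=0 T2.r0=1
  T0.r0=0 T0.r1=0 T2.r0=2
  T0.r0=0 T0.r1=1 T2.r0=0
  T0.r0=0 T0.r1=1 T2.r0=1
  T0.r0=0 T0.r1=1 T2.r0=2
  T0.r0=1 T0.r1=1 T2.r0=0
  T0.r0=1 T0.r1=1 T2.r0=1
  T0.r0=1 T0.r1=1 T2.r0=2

outcome vector order: (T0.r0,T0.r1,T2.r0)
under TSO → (0,0,0); (0,0,1); (0,0,2); (0,1,0); (0,1,1); (0,1,2); (1,1,0); (1,1,1); (1,1,2)
TSO∖claimed = {(0,0,0)}

missing: T0.r0=0 T0.r1=0 T2.r0=0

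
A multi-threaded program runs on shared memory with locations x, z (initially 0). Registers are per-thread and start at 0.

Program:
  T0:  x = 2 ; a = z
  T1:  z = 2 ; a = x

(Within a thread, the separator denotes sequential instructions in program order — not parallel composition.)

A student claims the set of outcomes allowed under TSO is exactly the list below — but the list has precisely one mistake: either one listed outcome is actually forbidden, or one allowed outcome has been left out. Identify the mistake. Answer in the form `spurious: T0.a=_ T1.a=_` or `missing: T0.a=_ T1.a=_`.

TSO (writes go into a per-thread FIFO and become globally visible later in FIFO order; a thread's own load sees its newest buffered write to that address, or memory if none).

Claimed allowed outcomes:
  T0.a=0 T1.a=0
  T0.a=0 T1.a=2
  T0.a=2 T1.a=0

outcome vector order: (T0.a,T1.a)
[TSO] allowed = {(0,0), (0,2), (2,0), (2,2)}
TSO∖claimed = {(2,2)}

missing: T0.a=2 T1.a=2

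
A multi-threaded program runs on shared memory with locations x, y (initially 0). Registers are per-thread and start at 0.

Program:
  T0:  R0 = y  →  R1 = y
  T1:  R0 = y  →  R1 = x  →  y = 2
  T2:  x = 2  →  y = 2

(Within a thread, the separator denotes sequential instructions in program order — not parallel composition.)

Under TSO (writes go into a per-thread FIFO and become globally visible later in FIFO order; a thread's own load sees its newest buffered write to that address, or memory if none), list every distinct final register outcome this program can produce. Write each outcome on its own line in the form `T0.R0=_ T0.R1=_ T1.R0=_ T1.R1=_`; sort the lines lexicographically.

T0.R0=0 T0.R1=0 T1.R0=0 T1.R1=0
T0.R0=0 T0.R1=0 T1.R0=0 T1.R1=2
T0.R0=0 T0.R1=0 T1.R0=2 T1.R1=2
T0.R0=0 T0.R1=2 T1.R0=0 T1.R1=0
T0.R0=0 T0.R1=2 T1.R0=0 T1.R1=2
T0.R0=0 T0.R1=2 T1.R0=2 T1.R1=2
T0.R0=2 T0.R1=2 T1.R0=0 T1.R1=0
T0.R0=2 T0.R1=2 T1.R0=0 T1.R1=2
T0.R0=2 T0.R1=2 T1.R0=2 T1.R1=2

outcome vector order: (T0.R0,T0.R1,T1.R0,T1.R1)
|TSO outcomes| = 9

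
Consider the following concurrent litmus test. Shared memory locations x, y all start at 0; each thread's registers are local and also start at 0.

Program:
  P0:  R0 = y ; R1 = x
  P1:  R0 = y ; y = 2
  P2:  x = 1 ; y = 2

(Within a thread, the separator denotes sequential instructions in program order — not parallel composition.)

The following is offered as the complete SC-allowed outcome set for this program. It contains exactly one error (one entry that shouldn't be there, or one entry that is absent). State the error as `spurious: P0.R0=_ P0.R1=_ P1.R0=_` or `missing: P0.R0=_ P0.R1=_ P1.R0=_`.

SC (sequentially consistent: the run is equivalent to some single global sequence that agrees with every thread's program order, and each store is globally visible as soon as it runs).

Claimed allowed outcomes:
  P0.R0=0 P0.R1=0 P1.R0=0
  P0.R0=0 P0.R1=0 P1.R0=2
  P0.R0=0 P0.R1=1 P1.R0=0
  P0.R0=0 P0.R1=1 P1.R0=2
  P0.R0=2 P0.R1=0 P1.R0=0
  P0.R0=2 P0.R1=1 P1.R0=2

outcome vector order: (P0.R0,P0.R1,P1.R0)
under SC → (0,0,0); (0,0,2); (0,1,0); (0,1,2); (2,0,0); (2,1,0); (2,1,2)
SC∖claimed = {(2,1,0)}

missing: P0.R0=2 P0.R1=1 P1.R0=0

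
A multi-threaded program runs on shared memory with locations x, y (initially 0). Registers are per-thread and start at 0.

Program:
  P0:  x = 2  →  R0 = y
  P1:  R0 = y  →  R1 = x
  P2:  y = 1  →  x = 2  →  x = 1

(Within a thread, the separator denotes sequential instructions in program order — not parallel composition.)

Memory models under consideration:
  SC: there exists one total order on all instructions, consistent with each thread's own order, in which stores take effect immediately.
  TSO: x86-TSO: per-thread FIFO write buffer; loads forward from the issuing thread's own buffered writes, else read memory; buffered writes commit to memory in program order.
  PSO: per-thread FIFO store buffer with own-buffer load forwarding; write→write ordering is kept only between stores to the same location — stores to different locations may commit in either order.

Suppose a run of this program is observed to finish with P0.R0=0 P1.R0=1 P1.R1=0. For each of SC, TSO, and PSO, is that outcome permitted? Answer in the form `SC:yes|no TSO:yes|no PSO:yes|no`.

SC:no TSO:yes PSO:yes

outcome vector order: (P0.R0,P1.R0,P1.R1)
SC: 11 outcomes — {<0 0 0>, <0 0 1>, <0 0 2>, <0 1 1>, <0 1 2>, <1 0 0>, <1 0 1>, <1 0 2>, <1 1 0>, <1 1 1>, <1 1 2>}
TSO: 12 outcomes — {<0 0 0>, <0 0 1>, <0 0 2>, <0 1 0>, <0 1 1>, <0 1 2>, <1 0 0>, <1 0 1>, <1 0 2>, <1 1 0>, <1 1 1>, <1 1 2>}
PSO: 12 outcomes — {<0 0 0>, <0 0 1>, <0 0 2>, <0 1 0>, <0 1 1>, <0 1 2>, <1 0 0>, <1 0 1>, <1 0 2>, <1 1 0>, <1 1 1>, <1 1 2>}
target <0 1 0> ∈ {TSO,PSO}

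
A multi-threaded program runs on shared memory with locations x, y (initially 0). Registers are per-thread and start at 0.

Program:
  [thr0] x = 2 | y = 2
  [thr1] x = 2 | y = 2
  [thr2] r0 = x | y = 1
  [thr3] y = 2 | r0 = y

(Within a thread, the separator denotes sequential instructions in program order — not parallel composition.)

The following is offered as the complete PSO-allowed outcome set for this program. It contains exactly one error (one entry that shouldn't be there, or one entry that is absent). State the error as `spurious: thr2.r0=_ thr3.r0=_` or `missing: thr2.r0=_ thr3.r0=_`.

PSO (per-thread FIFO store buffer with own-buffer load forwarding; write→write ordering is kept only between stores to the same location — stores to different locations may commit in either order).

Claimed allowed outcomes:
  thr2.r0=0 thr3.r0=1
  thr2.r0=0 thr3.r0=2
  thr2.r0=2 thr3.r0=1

outcome vector order: (thr2.r0,thr3.r0)
under PSO → 0/1; 0/2; 2/1; 2/2
PSO∖claimed = {2/2}

missing: thr2.r0=2 thr3.r0=2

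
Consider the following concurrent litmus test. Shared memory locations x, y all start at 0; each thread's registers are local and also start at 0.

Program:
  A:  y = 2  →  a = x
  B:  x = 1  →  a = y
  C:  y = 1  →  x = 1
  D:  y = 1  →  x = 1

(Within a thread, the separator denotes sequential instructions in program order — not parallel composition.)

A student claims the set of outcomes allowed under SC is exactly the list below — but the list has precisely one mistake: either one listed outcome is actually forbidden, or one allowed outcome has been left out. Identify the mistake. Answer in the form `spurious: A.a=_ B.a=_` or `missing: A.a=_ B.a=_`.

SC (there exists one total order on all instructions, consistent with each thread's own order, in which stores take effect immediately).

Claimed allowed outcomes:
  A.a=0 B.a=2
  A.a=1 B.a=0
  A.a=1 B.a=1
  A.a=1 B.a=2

outcome vector order: (A.a,B.a)
SC: 5 outcomes — {<0 1>; <0 2>; <1 0>; <1 1>; <1 2>}
SC∖claimed = {<0 1>}

missing: A.a=0 B.a=1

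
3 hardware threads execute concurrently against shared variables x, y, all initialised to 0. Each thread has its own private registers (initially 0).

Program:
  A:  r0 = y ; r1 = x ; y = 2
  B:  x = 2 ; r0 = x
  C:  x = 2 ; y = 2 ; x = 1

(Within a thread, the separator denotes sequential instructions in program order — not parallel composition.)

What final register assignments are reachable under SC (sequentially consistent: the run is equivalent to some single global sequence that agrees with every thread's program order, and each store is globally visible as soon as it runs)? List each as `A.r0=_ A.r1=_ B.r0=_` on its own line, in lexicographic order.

outcome vector order: (A.r0,A.r1,B.r0)
|SC outcomes| = 10

A.r0=0 A.r1=0 B.r0=1
A.r0=0 A.r1=0 B.r0=2
A.r0=0 A.r1=1 B.r0=1
A.r0=0 A.r1=1 B.r0=2
A.r0=0 A.r1=2 B.r0=1
A.r0=0 A.r1=2 B.r0=2
A.r0=2 A.r1=1 B.r0=1
A.r0=2 A.r1=1 B.r0=2
A.r0=2 A.r1=2 B.r0=1
A.r0=2 A.r1=2 B.r0=2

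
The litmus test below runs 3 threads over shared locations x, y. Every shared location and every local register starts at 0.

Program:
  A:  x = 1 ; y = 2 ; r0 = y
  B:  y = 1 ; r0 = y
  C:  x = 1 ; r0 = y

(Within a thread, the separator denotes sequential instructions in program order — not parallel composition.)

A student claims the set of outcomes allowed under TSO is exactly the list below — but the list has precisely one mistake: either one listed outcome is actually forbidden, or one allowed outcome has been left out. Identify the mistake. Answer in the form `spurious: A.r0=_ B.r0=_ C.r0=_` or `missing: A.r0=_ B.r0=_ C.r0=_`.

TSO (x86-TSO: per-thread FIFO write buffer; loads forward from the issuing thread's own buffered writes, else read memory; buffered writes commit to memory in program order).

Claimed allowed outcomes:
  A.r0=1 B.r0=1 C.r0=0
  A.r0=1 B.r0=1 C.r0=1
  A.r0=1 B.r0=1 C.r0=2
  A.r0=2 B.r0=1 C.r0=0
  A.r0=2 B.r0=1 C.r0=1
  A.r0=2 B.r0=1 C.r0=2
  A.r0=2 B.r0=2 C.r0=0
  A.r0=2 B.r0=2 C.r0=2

outcome vector order: (A.r0,B.r0,C.r0)
under TSO → (1,1,0), (1,1,1), (1,1,2), (2,1,0), (2,1,1), (2,1,2), (2,2,0), (2,2,1), (2,2,2)
TSO∖claimed = {(2,2,1)}

missing: A.r0=2 B.r0=2 C.r0=1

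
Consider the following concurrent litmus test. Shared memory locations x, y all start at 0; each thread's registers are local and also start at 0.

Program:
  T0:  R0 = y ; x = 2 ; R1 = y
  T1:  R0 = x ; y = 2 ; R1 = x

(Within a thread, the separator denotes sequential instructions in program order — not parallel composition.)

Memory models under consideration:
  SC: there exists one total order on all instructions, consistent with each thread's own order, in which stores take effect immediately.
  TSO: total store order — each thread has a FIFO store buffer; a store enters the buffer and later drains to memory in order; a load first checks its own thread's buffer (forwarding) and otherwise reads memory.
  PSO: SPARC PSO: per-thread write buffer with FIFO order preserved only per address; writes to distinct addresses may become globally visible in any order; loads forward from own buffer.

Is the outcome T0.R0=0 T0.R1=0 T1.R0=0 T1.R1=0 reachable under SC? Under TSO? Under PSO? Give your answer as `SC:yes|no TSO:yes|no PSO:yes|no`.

outcome vector order: (T0.R0,T0.R1,T1.R0,T1.R1)
[SC] allowed = {(0,0,0,2) (0,0,2,2) (0,2,0,0) (0,2,0,2) (0,2,2,2) (2,2,0,0) (2,2,0,2)}
[TSO] allowed = {(0,0,0,0) (0,0,0,2) (0,0,2,2) (0,2,0,0) (0,2,0,2) (0,2,2,2) (2,2,0,0) (2,2,0,2)}
[PSO] allowed = {(0,0,0,0) (0,0,0,2) (0,0,2,2) (0,2,0,0) (0,2,0,2) (0,2,2,2) (2,2,0,0) (2,2,0,2)}
target (0,0,0,0) ∈ {TSO,PSO}

SC:no TSO:yes PSO:yes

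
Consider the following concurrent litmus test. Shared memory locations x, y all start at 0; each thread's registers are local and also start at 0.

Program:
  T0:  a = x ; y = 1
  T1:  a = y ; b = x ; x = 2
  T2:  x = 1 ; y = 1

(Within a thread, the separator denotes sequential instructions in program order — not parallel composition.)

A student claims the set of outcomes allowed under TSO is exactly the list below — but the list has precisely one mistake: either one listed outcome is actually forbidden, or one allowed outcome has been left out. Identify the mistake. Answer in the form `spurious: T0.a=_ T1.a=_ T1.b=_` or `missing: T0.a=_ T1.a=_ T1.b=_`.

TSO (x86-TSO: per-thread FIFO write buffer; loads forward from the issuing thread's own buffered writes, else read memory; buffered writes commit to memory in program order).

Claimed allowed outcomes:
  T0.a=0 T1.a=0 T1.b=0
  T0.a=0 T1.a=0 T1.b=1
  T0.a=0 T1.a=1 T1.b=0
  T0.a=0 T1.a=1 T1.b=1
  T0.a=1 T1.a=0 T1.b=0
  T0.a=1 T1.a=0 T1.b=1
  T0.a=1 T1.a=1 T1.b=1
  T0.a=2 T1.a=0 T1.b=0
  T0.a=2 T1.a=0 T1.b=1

outcome vector order: (T0.a,T1.a,T1.b)
TSO (10): (0,0,0) (0,0,1) (0,1,0) (0,1,1) (1,0,0) (1,0,1) (1,1,1) (2,0,0) (2,0,1) (2,1,1)
TSO∖claimed = {(2,1,1)}

missing: T0.a=2 T1.a=1 T1.b=1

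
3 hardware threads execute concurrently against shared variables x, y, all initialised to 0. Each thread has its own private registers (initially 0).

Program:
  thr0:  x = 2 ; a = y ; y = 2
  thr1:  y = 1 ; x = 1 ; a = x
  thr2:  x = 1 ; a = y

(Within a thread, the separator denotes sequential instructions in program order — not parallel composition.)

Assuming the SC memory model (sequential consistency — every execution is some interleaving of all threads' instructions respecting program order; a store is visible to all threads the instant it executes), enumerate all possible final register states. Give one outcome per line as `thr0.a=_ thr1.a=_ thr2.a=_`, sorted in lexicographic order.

outcome vector order: (thr0.a,thr1.a,thr2.a)
|SC outcomes| = 9

thr0.a=0 thr1.a=1 thr2.a=0
thr0.a=0 thr1.a=1 thr2.a=1
thr0.a=0 thr1.a=1 thr2.a=2
thr0.a=1 thr1.a=1 thr2.a=0
thr0.a=1 thr1.a=1 thr2.a=1
thr0.a=1 thr1.a=1 thr2.a=2
thr0.a=1 thr1.a=2 thr2.a=0
thr0.a=1 thr1.a=2 thr2.a=1
thr0.a=1 thr1.a=2 thr2.a=2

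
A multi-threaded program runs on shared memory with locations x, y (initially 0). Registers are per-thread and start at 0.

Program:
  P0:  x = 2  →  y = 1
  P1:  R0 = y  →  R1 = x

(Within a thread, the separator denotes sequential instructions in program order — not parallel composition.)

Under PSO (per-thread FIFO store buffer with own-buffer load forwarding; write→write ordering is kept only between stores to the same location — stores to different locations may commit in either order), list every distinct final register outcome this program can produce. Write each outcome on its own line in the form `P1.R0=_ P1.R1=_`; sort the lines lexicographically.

P1.R0=0 P1.R1=0
P1.R0=0 P1.R1=2
P1.R0=1 P1.R1=0
P1.R0=1 P1.R1=2

outcome vector order: (P1.R0,P1.R1)
|PSO outcomes| = 4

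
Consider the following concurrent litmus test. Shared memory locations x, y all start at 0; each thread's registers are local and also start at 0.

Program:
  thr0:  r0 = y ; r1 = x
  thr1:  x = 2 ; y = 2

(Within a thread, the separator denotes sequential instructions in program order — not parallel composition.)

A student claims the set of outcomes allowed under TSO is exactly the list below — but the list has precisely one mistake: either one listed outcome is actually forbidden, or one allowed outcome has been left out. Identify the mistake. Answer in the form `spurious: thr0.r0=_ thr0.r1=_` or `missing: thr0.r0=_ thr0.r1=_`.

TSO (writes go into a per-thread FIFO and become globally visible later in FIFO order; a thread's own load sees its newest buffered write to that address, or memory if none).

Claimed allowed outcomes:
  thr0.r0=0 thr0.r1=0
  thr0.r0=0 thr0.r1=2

missing: thr0.r0=2 thr0.r1=2

outcome vector order: (thr0.r0,thr0.r1)
TSO: 3 outcomes — {<0 0>, <0 2>, <2 2>}
TSO∖claimed = {<2 2>}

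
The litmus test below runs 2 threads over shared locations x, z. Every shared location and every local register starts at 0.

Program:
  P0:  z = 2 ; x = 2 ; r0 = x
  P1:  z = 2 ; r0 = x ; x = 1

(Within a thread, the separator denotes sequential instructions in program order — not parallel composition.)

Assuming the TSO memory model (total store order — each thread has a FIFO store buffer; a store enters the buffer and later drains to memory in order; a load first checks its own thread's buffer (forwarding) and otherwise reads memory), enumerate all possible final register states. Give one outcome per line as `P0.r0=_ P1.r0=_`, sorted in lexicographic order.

outcome vector order: (P0.r0,P1.r0)
|TSO outcomes| = 4

P0.r0=1 P1.r0=0
P0.r0=1 P1.r0=2
P0.r0=2 P1.r0=0
P0.r0=2 P1.r0=2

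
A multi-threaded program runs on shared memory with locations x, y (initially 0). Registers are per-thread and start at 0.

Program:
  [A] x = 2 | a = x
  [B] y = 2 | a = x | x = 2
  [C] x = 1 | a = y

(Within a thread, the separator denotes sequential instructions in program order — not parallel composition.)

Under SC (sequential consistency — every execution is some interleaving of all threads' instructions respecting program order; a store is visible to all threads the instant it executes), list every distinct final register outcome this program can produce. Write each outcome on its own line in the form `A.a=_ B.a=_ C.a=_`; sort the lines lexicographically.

outcome vector order: (A.a,B.a,C.a)
|SC outcomes| = 9

A.a=1 B.a=0 C.a=2
A.a=1 B.a=1 C.a=0
A.a=1 B.a=1 C.a=2
A.a=1 B.a=2 C.a=2
A.a=2 B.a=0 C.a=2
A.a=2 B.a=1 C.a=0
A.a=2 B.a=1 C.a=2
A.a=2 B.a=2 C.a=0
A.a=2 B.a=2 C.a=2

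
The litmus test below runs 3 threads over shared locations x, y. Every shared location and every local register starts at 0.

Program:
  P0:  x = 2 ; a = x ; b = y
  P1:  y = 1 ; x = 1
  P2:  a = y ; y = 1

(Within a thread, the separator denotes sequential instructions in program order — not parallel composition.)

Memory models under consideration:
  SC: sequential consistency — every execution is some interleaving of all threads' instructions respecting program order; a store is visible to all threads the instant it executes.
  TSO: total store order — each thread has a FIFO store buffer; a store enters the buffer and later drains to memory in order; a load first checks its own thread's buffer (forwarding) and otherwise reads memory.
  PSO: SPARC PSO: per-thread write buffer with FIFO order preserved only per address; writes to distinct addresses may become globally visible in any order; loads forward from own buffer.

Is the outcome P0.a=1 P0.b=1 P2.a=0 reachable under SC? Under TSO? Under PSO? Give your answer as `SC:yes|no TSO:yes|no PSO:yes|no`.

SC:yes TSO:yes PSO:yes

outcome vector order: (P0.a,P0.b,P2.a)
SC: 6 outcomes — {(1,1,0), (1,1,1), (2,0,0), (2,0,1), (2,1,0), (2,1,1)}
TSO: 6 outcomes — {(1,1,0), (1,1,1), (2,0,0), (2,0,1), (2,1,0), (2,1,1)}
PSO: 8 outcomes — {(1,0,0), (1,0,1), (1,1,0), (1,1,1), (2,0,0), (2,0,1), (2,1,0), (2,1,1)}
target (1,1,0) ∈ {SC,TSO,PSO}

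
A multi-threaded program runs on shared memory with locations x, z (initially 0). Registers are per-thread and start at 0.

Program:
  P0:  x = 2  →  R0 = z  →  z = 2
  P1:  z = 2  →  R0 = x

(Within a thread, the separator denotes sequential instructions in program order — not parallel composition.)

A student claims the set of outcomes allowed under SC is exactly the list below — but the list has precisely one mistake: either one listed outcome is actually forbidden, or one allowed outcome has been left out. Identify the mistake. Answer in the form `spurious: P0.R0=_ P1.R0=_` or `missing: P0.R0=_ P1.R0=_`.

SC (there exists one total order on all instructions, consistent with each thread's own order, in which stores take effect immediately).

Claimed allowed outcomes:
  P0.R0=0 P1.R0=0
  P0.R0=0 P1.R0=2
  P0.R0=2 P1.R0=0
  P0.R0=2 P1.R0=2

outcome vector order: (P0.R0,P1.R0)
SC: 3 outcomes — {02; 20; 22}
claimed∖SC = {00}

spurious: P0.R0=0 P1.R0=0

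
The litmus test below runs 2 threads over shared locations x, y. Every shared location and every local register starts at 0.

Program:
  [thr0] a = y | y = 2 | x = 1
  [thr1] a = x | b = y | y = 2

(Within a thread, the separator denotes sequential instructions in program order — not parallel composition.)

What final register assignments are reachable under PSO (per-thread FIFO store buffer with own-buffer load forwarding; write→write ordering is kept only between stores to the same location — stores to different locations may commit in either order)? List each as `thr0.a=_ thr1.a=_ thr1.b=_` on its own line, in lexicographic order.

thr0.a=0 thr1.a=0 thr1.b=0
thr0.a=0 thr1.a=0 thr1.b=2
thr0.a=0 thr1.a=1 thr1.b=0
thr0.a=0 thr1.a=1 thr1.b=2
thr0.a=2 thr1.a=0 thr1.b=0

outcome vector order: (thr0.a,thr1.a,thr1.b)
|PSO outcomes| = 5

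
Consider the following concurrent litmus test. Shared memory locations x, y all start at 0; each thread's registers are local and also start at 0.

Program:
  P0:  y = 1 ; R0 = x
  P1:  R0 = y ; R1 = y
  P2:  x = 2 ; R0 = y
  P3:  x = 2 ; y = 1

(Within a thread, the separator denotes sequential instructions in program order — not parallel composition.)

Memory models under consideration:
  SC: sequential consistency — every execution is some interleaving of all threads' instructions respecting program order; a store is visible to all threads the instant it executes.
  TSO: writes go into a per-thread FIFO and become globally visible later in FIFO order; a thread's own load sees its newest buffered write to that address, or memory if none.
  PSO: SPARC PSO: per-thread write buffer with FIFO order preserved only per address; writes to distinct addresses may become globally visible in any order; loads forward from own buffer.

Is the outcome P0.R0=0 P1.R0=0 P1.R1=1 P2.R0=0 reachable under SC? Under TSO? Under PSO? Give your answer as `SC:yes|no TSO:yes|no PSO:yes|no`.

SC:no TSO:yes PSO:yes

outcome vector order: (P0.R0,P1.R0,P1.R1,P2.R0)
SC: 9 outcomes — {0/0/0/1; 0/0/1/1; 0/1/1/1; 2/0/0/0; 2/0/0/1; 2/0/1/0; 2/0/1/1; 2/1/1/0; 2/1/1/1}
TSO: 12 outcomes — {0/0/0/0; 0/0/0/1; 0/0/1/0; 0/0/1/1; 0/1/1/0; 0/1/1/1; 2/0/0/0; 2/0/0/1; 2/0/1/0; 2/0/1/1; 2/1/1/0; 2/1/1/1}
PSO: 12 outcomes — {0/0/0/0; 0/0/0/1; 0/0/1/0; 0/0/1/1; 0/1/1/0; 0/1/1/1; 2/0/0/0; 2/0/0/1; 2/0/1/0; 2/0/1/1; 2/1/1/0; 2/1/1/1}
target 0/0/1/0 ∈ {TSO,PSO}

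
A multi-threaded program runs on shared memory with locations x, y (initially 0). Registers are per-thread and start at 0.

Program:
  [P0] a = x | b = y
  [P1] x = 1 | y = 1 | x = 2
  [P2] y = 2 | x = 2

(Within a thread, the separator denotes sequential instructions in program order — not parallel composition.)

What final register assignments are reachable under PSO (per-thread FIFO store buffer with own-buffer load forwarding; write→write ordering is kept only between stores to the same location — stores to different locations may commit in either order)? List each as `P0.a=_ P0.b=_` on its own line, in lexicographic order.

outcome vector order: (P0.a,P0.b)
|PSO outcomes| = 9

P0.a=0 P0.b=0
P0.a=0 P0.b=1
P0.a=0 P0.b=2
P0.a=1 P0.b=0
P0.a=1 P0.b=1
P0.a=1 P0.b=2
P0.a=2 P0.b=0
P0.a=2 P0.b=1
P0.a=2 P0.b=2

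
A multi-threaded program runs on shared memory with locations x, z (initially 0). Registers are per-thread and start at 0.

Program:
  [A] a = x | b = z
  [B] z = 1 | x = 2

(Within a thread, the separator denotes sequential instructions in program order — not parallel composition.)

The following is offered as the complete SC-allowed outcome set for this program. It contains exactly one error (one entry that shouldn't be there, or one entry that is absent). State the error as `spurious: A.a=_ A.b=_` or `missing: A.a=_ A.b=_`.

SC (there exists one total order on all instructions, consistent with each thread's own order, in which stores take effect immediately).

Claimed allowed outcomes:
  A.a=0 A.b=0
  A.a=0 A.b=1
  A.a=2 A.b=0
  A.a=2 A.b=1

spurious: A.a=2 A.b=0

outcome vector order: (A.a,A.b)
SC (3): <0 0>, <0 1>, <2 1>
claimed∖SC = {<2 0>}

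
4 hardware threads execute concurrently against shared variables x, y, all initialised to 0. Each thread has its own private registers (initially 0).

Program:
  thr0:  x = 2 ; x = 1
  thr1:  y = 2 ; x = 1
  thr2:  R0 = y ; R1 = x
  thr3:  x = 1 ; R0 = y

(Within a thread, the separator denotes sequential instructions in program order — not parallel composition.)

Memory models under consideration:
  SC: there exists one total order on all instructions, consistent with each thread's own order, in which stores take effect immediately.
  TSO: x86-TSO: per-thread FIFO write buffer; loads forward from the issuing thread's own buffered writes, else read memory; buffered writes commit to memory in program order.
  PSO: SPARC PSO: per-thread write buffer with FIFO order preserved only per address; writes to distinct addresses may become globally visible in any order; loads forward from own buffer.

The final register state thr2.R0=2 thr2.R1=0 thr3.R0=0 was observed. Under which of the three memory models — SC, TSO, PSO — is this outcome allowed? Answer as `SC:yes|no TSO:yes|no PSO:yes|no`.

outcome vector order: (thr2.R0,thr2.R1,thr3.R0)
under SC → (0,0,0); (0,0,2); (0,1,0); (0,1,2); (0,2,0); (0,2,2); (2,0,2); (2,1,0); (2,1,2); (2,2,0); (2,2,2)
under TSO → (0,0,0); (0,0,2); (0,1,0); (0,1,2); (0,2,0); (0,2,2); (2,0,0); (2,0,2); (2,1,0); (2,1,2); (2,2,0); (2,2,2)
under PSO → (0,0,0); (0,0,2); (0,1,0); (0,1,2); (0,2,0); (0,2,2); (2,0,0); (2,0,2); (2,1,0); (2,1,2); (2,2,0); (2,2,2)
target (2,0,0) ∈ {TSO,PSO}

SC:no TSO:yes PSO:yes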